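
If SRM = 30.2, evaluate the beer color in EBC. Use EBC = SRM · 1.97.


EBC = 30.2 · 1.97

59.4940 EBC


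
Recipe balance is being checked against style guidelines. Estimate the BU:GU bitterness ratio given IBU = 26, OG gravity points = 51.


BU:GU = IBU / OG_points
BU:GU = 26 / 51

0.5098


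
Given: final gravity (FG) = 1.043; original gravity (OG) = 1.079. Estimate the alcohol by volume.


ABV = (OG − FG) · 131.25
ABV = (1.079 − 1.043) · 131.25

4.7250 % ABV


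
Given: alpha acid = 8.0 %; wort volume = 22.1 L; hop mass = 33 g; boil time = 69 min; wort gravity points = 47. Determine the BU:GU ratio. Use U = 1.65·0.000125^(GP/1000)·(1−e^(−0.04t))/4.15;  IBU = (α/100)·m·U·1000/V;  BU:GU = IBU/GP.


U = 1.65·0.000125^(47/1000)·(1−e^(−0.04·69))/4.15 = 0.2441
IBU = (8.0/100)·33·0.2441·1000/22.1 = 29.1613
BU:GU = 29.1613/47

0.6205


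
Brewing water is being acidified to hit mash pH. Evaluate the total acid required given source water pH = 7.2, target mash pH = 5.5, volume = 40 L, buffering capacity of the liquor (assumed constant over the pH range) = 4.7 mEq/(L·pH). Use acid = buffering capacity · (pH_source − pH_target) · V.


acid = 4.7 · (7.2 − 5.5) · 40

319.6000 mEq


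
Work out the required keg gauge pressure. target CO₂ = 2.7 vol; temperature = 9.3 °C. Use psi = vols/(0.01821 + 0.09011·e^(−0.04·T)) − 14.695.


psi = 2.7/(0.01821 + 0.09011·e^(−0.04·9.3)) − 14.695

18.9173 psi


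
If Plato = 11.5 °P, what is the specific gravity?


SG = 259/(259 − P)
SG = 259/(259 − 11.5)

1.0465


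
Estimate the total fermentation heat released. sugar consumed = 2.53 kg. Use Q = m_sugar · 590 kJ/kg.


Q = 2.53 · 590

1492.7000 kJ


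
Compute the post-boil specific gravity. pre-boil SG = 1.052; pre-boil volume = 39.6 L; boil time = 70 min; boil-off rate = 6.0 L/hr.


V_post = V_pre − rate·(t/60);  SG_post = 1 + (SG_pre−1)·V_pre/V_post
V_post = 39.6 − 6.0·(70/60) = 32.6000
SG_post = 1 + (1.052 − 1)·39.6/32.6000

1.0632


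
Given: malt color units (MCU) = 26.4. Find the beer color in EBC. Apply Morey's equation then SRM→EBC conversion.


SRM = 1.4922·MCU^0.6859;  EBC = SRM·1.97
SRM = 1.4922·26.4^0.6859 = 14.0898
EBC = 14.0898·1.97

27.7569 EBC


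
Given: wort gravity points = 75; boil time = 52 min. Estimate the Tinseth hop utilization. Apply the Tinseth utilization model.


U = 1.65·0.000125^(GP/1000) · (1 − e^(−0.04·t))/4.15
bigness = 1.65·0.000125^(75/1000) = 0.8409
boil_factor = (1 − e^(−0.04·52))/4.15 = 0.2109
U = 0.8409 · 0.2109

0.1773


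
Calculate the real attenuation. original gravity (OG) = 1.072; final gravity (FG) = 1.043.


AA = (OG−FG)/(OG−1)·100;  RA = AA·0.8192
AA = (1.072 − 1.043)/(1.072 − 1)·100 = 40.2778
RA = 40.2778·0.8192

32.9956 %


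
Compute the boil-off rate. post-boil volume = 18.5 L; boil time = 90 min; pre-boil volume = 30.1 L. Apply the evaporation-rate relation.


rate = (V_pre − V_post) / (t_min/60)
rate = (30.1 − 18.5) / (90/60)

7.7333 L/hr


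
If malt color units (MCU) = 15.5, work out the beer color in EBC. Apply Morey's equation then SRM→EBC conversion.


SRM = 1.4922·MCU^0.6859;  EBC = SRM·1.97
SRM = 1.4922·15.5^0.6859 = 9.7786
EBC = 9.7786·1.97

19.2638 EBC


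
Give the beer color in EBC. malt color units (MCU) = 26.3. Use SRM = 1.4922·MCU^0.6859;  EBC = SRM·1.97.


SRM = 1.4922·26.3^0.6859 = 14.0532
EBC = 14.0532·1.97

27.6848 EBC


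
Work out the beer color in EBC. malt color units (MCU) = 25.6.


SRM = 1.4922·MCU^0.6859;  EBC = SRM·1.97
SRM = 1.4922·25.6^0.6859 = 13.7955
EBC = 13.7955·1.97

27.1772 EBC


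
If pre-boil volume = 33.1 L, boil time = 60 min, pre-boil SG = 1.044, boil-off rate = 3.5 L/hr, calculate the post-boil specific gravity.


V_post = V_pre − rate·(t/60);  SG_post = 1 + (SG_pre−1)·V_pre/V_post
V_post = 33.1 − 3.5·(60/60) = 29.6000
SG_post = 1 + (1.044 − 1)·33.1/29.6000

1.0492


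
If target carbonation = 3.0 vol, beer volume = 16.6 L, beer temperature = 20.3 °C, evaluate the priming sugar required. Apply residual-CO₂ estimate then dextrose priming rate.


residual = 14.695·(0.01821 + 0.09011·e^(−0.04·T));  sugar = (target − residual)·4.0·V
residual = 14.695·(0.01821 + 0.09011·e^(−0.04·20.3)) = 0.8555
sugar = (3.0 − 0.8555)·4.0·16.6

142.3958 g


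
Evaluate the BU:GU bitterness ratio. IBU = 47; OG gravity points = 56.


BU:GU = IBU / OG_points
BU:GU = 47 / 56

0.8393


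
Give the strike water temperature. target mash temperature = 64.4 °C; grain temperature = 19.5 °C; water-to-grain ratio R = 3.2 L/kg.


T_strike = (0.41/R)·(T_mash − T_grain) + T_mash
T_strike = (0.41/3.2)·(64.4 − 19.5) + 64.4

70.1528 °C


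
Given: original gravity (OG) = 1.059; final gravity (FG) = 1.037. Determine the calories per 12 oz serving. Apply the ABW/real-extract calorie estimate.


ABW = (OG−FG)·131.25·0.79/FG;  °P = 259 − 259/SG (for OG→OE and FG→AE);  RE = 0.1808·OE + 0.8192·AE;  Cal = (6.9·ABW + 4·(RE−0.1))·FG·3.55
ABW = (1.059 − 1.037)·131.25·0.79/1.037 = 2.1997
OE = 259 − 259/1.059 = 14.4297 °P
AE = 259 − 259/1.037 = 9.2411 °P
RE = 0.1808·14.4297 + 0.8192·9.2411 = 10.1792 °P
Cal = (6.9·2.1997 + 4·(10.1792−0.1))·1.037·3.55

204.2960 kcal


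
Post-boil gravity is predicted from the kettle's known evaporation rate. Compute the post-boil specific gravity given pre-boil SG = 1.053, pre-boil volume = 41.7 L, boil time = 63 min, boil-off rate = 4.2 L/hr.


V_post = V_pre − rate·(t/60);  SG_post = 1 + (SG_pre−1)·V_pre/V_post
V_post = 41.7 − 4.2·(63/60) = 37.2900
SG_post = 1 + (1.053 − 1)·41.7/37.2900

1.0593


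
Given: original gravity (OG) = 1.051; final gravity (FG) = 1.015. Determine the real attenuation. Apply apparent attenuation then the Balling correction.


AA = (OG−FG)/(OG−1)·100;  RA = AA·0.8192
AA = (1.051 − 1.015)/(1.051 − 1)·100 = 70.5882
RA = 70.5882·0.8192

57.8259 %


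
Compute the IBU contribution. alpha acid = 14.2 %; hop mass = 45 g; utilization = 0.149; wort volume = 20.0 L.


IBU = (α/100)·mass·U·1000 / V
IBU = (14.2/100)·45·0.149·1000 / 20.0

47.6055 IBU


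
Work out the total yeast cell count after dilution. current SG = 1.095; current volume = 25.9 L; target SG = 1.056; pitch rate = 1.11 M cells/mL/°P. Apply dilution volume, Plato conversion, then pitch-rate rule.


V_w = V·((SG_c−1)/(SG_t−1)−1);  °P = 259 − 259/SG_t;  cells = rate·(V+V_w)·°P
V_w = 25.9·((1.095−1)/(1.056−1)−1) = 18.0375
V_final = 25.9 + 18.0375 = 43.9375
°P = 259 − 259/1.056 = 13.7348
cells = 1.11·43.9375·13.7348

669.8571 billion cells


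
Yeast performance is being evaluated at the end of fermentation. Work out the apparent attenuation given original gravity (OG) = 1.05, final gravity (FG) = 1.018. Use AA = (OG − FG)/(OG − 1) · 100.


AA = (1.05 − 1.018)/(1.05 − 1) · 100

64.0000 %


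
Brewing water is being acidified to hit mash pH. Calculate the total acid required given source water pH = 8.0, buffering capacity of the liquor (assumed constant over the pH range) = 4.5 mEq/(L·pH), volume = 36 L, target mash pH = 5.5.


acid = buffering capacity · (pH_source − pH_target) · V
acid = 4.5 · (8.0 − 5.5) · 36

405.0000 mEq


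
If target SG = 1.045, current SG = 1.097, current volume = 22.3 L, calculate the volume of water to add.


V_water = V·((SG_curr − 1)/(SG_target − 1) − 1)
V_water = 22.3·((1.097 − 1)/(1.045 − 1) − 1)

25.7689 L


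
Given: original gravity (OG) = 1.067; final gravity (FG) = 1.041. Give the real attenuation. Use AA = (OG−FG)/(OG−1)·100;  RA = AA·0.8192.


AA = (1.067 − 1.041)/(1.067 − 1)·100 = 38.8060
RA = 38.8060·0.8192

31.7899 %


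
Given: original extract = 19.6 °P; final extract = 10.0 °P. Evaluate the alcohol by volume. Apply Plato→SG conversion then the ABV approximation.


SG = 259/(259 − P);  ABV = (OG − FG)·131.25
OG = 259/(259 − 19.6) = 1.0819
FG = 259/(259 − 10.0) = 1.0402
ABV = (1.0819 − 1.0402)·131.25

5.4745 % ABV


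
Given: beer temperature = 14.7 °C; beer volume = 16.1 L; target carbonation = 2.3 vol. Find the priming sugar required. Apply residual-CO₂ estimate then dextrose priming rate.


residual = 14.695·(0.01821 + 0.09011·e^(−0.04·T));  sugar = (target − residual)·4.0·V
residual = 14.695·(0.01821 + 0.09011·e^(−0.04·14.7)) = 1.0031
sugar = (2.3 − 1.0031)·4.0·16.1

83.5212 g


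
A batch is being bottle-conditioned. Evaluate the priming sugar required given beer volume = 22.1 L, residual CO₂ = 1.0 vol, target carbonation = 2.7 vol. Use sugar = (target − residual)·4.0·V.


sugar = (2.7 − 1.0)·4.0·22.1

150.2800 g


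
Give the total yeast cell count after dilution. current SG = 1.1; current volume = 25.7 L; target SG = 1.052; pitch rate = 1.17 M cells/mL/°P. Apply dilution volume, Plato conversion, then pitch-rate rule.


V_w = V·((SG_c−1)/(SG_t−1)−1);  °P = 259 − 259/SG_t;  cells = rate·(V+V_w)·°P
V_w = 25.7·((1.1−1)/(1.052−1)−1) = 23.7231
V_final = 25.7 + 23.7231 = 49.4231
°P = 259 − 259/1.052 = 12.8023
cells = 1.17·49.4231·12.8023

740.2919 billion cells


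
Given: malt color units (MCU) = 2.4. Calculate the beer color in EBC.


SRM = 1.4922·MCU^0.6859;  EBC = SRM·1.97
SRM = 1.4922·2.4^0.6859 = 2.7203
EBC = 2.7203·1.97

5.3590 EBC


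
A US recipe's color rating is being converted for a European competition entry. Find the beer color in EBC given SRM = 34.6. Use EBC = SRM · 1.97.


EBC = 34.6 · 1.97

68.1620 EBC


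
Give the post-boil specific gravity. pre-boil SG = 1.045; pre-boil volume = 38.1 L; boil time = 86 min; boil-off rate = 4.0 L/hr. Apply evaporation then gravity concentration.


V_post = V_pre − rate·(t/60);  SG_post = 1 + (SG_pre−1)·V_pre/V_post
V_post = 38.1 − 4.0·(86/60) = 32.3667
SG_post = 1 + (1.045 − 1)·38.1/32.3667

1.0530


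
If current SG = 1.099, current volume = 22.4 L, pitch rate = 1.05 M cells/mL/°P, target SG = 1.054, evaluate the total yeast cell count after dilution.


V_w = V·((SG_c−1)/(SG_t−1)−1);  °P = 259 − 259/SG_t;  cells = rate·(V+V_w)·°P
V_w = 22.4·((1.099−1)/(1.054−1)−1) = 18.6667
V_final = 22.4 + 18.6667 = 41.0667
°P = 259 − 259/1.054 = 13.2694
cells = 1.05·41.0667·13.2694

572.1787 billion cells


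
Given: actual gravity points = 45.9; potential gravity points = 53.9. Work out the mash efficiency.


efficiency = actual / potential × 100
efficiency = 45.9 / 53.9 × 100

85.1577 %


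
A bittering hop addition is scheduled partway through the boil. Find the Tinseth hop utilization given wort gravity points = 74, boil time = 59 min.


U = 1.65·0.000125^(GP/1000) · (1 − e^(−0.04·t))/4.15
bigness = 1.65·0.000125^(74/1000) = 0.8485
boil_factor = (1 − e^(−0.04·59))/4.15 = 0.2182
U = 0.8485 · 0.2182

0.1852


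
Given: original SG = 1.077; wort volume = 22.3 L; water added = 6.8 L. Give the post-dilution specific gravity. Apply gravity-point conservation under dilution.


SG_new = 1 + (SG_old − 1)·V_old/(V_old + V_water)
pts = (1.077 − 1)·1000·22.3/(22.3 + 6.8) = 59.0069
SG_new = 1 + 59.0069/1000

1.0590


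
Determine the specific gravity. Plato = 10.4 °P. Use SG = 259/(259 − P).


SG = 259/(259 − 10.4)

1.0418


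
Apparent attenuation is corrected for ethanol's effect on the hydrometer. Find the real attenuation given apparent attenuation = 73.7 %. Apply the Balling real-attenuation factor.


RA = AA · 0.8192
RA = 73.7 · 0.8192

60.3750 %


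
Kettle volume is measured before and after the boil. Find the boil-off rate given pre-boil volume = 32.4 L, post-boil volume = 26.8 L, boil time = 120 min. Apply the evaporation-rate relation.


rate = (V_pre − V_post) / (t_min/60)
rate = (32.4 − 26.8) / (120/60)

2.8000 L/hr


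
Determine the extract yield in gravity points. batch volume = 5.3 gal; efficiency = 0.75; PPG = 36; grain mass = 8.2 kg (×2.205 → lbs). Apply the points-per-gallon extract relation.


points = lbs × PPG × eff / vol
lbs = 8.2 × 2.205 = 18.0810
points = 18.0810 × 36 × 0.75 / 5.3

92.1108 points


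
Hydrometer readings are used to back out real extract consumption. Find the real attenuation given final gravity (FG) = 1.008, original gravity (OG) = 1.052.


AA = (OG−FG)/(OG−1)·100;  RA = AA·0.8192
AA = (1.052 − 1.008)/(1.052 − 1)·100 = 84.6154
RA = 84.6154·0.8192

69.3169 %


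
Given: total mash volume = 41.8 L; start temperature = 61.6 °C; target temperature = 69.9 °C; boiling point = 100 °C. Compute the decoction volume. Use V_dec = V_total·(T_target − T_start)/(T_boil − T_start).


V_dec = 41.8·(69.9 − 61.6)/(100 − 61.6)

9.0349 L


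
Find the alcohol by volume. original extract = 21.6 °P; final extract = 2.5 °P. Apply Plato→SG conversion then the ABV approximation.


SG = 259/(259 − P);  ABV = (OG − FG)·131.25
OG = 259/(259 − 21.6) = 1.0910
FG = 259/(259 − 2.5) = 1.0097
ABV = (1.0910 − 1.0097)·131.25

10.6626 % ABV


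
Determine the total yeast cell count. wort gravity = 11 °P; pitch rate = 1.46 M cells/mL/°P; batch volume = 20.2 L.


cells (billions) = rate · V_L · °P
cells = 1.46 · 20.2 · 11

324.4120 billion cells


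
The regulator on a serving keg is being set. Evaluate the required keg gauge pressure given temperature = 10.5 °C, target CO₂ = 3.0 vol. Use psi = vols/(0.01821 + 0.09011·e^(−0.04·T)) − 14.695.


psi = 3.0/(0.01821 + 0.09011·e^(−0.04·10.5)) − 14.695

24.0564 psi


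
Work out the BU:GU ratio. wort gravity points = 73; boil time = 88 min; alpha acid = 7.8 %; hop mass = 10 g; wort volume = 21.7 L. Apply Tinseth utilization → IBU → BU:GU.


U = 1.65·0.000125^(GP/1000)·(1−e^(−0.04t))/4.15;  IBU = (α/100)·m·U·1000/V;  BU:GU = IBU/GP
U = 1.65·0.000125^(73/1000)·(1−e^(−0.04·88))/4.15 = 0.2002
IBU = (7.8/100)·10·0.2002·1000/21.7 = 7.1961
BU:GU = 7.1961/73

0.0986


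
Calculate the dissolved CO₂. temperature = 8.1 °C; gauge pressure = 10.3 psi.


vols = (P + 14.695)·(0.01821 + 0.09011·e^(−0.04·T))
vols = (10.3 + 14.695)·(0.01821 + 0.09011·e^(−0.04·8.1))

2.0841 volumes


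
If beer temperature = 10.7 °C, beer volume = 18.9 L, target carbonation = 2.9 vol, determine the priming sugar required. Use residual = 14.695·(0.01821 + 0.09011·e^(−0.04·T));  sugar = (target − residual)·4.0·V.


residual = 14.695·(0.01821 + 0.09011·e^(−0.04·10.7)) = 1.1307
sugar = (2.9 − 1.1307)·4.0·18.9

133.7589 g


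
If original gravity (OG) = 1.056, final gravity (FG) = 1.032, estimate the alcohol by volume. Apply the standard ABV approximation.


ABV = (OG − FG) · 131.25
ABV = (1.056 − 1.032) · 131.25

3.1500 % ABV


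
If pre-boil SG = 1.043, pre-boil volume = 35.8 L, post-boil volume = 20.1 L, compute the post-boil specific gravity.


SG_post = 1 + (SG_pre − 1)·V_pre/V_post
pts_pre = (1.043 − 1)·1000 = 43.0000
pts_post = 43.0000·35.8/20.1 = 76.5871
SG_post = 1 + 76.5871/1000

1.0766


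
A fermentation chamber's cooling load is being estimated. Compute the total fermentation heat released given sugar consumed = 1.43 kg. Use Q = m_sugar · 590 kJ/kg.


Q = 1.43 · 590

843.7000 kJ


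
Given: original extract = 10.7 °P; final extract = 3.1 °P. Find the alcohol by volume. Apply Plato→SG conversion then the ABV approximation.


SG = 259/(259 − P);  ABV = (OG − FG)·131.25
OG = 259/(259 − 10.7) = 1.0431
FG = 259/(259 − 3.1) = 1.0121
ABV = (1.0431 − 1.0121)·131.25

4.0660 % ABV


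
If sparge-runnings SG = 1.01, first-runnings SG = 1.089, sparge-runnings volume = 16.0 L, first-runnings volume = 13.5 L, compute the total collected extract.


total = Σ (SG_i − 1)·1000·V_i
first = (1.089 − 1)·1000·13.5 = 1201.5000
sparge = (1.01 − 1)·1000·16.0 = 160.0000
total = 1201.5000 + 160.0000

1361.5000 gravity·L


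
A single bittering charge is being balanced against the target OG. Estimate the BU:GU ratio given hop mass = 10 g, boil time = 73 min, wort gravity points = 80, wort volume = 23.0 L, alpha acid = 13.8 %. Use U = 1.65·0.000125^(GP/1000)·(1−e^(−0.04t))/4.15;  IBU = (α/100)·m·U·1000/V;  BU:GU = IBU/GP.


U = 1.65·0.000125^(80/1000)·(1−e^(−0.04·73))/4.15 = 0.1833
IBU = (13.8/100)·10·0.1833·1000/23.0 = 10.9967
BU:GU = 10.9967/80

0.1375


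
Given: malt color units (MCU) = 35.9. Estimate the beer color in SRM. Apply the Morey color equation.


SRM = 1.4922 · MCU^0.6859
SRM = 1.4922 · 35.9^0.6859

17.3967 SRM


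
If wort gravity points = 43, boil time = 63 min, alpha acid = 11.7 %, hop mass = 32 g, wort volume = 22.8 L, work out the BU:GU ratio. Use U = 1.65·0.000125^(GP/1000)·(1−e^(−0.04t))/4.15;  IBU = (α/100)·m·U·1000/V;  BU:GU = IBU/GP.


U = 1.65·0.000125^(43/1000)·(1−e^(−0.04·63))/4.15 = 0.2484
IBU = (11.7/100)·32·0.2484·1000/22.8 = 40.7920
BU:GU = 40.7920/43

0.9487


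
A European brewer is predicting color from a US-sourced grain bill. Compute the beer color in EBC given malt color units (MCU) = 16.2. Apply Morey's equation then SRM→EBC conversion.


SRM = 1.4922·MCU^0.6859;  EBC = SRM·1.97
SRM = 1.4922·16.2^0.6859 = 10.0794
EBC = 10.0794·1.97

19.8564 EBC


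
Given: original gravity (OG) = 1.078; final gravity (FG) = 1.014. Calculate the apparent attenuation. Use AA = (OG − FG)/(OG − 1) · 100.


AA = (1.078 − 1.014)/(1.078 − 1) · 100

82.0513 %


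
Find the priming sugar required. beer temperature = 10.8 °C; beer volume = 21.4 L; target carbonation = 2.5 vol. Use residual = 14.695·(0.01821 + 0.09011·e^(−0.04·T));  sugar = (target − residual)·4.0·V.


residual = 14.695·(0.01821 + 0.09011·e^(−0.04·10.8)) = 1.1273
sugar = (2.5 − 1.1273)·4.0·21.4

117.5068 g


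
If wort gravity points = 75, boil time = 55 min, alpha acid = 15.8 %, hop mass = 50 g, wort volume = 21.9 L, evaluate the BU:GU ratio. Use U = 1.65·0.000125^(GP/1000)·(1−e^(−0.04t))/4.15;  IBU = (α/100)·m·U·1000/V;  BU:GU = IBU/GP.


U = 1.65·0.000125^(75/1000)·(1−e^(−0.04·55))/4.15 = 0.1802
IBU = (15.8/100)·50·0.1802·1000/21.9 = 64.9958
BU:GU = 64.9958/75

0.8666


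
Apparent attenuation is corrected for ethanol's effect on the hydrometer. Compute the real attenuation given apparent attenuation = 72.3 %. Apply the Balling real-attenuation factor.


RA = AA · 0.8192
RA = 72.3 · 0.8192

59.2282 %


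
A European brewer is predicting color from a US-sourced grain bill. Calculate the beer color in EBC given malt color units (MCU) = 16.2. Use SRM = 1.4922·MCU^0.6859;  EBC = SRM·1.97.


SRM = 1.4922·16.2^0.6859 = 10.0794
EBC = 10.0794·1.97

19.8564 EBC


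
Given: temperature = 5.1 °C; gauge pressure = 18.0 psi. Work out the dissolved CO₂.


vols = (P + 14.695)·(0.01821 + 0.09011·e^(−0.04·T))
vols = (18.0 + 14.695)·(0.01821 + 0.09011·e^(−0.04·5.1))

2.9978 volumes


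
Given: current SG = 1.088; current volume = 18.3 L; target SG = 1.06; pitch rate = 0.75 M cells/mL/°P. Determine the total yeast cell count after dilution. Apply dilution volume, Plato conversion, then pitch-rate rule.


V_w = V·((SG_c−1)/(SG_t−1)−1);  °P = 259 − 259/SG_t;  cells = rate·(V+V_w)·°P
V_w = 18.3·((1.088−1)/(1.06−1)−1) = 8.5400
V_final = 18.3 + 8.5400 = 26.8400
°P = 259 − 259/1.06 = 14.6604
cells = 0.75·26.8400·14.6604

295.1134 billion cells


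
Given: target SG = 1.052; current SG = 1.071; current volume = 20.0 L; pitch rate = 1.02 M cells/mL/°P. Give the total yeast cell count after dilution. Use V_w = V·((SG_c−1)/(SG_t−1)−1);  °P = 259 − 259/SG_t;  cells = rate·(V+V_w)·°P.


V_w = 20.0·((1.071−1)/(1.052−1)−1) = 7.3077
V_final = 20.0 + 7.3077 = 27.3077
°P = 259 − 259/1.052 = 12.8023
cells = 1.02·27.3077·12.8023

356.5928 billion cells


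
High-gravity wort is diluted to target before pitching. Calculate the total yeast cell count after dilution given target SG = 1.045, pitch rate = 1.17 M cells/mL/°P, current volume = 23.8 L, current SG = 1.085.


V_w = V·((SG_c−1)/(SG_t−1)−1);  °P = 259 − 259/SG_t;  cells = rate·(V+V_w)·°P
V_w = 23.8·((1.085−1)/(1.045−1)−1) = 21.1556
V_final = 23.8 + 21.1556 = 44.9556
°P = 259 − 259/1.045 = 11.1531
cells = 1.17·44.9556·11.1531

586.6313 billion cells


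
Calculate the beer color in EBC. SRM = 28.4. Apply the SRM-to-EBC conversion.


EBC = SRM · 1.97
EBC = 28.4 · 1.97

55.9480 EBC


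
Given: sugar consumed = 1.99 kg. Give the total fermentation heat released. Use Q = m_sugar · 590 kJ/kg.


Q = 1.99 · 590

1174.1000 kJ


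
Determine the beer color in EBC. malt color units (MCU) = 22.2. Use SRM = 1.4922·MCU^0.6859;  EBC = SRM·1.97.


SRM = 1.4922·22.2^0.6859 = 12.5110
EBC = 12.5110·1.97

24.6466 EBC


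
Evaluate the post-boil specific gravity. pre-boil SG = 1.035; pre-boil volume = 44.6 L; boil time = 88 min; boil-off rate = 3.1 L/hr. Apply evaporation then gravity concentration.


V_post = V_pre − rate·(t/60);  SG_post = 1 + (SG_pre−1)·V_pre/V_post
V_post = 44.6 − 3.1·(88/60) = 40.0533
SG_post = 1 + (1.035 − 1)·44.6/40.0533

1.0390


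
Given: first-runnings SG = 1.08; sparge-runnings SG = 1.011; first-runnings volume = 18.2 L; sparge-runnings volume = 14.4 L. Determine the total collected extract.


total = Σ (SG_i − 1)·1000·V_i
first = (1.08 − 1)·1000·18.2 = 1456.0000
sparge = (1.011 − 1)·1000·14.4 = 158.4000
total = 1456.0000 + 158.4000

1614.4000 gravity·L


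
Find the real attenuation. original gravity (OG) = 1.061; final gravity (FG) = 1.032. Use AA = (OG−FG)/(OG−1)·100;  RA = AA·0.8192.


AA = (1.061 − 1.032)/(1.061 − 1)·100 = 47.5410
RA = 47.5410·0.8192

38.9456 %


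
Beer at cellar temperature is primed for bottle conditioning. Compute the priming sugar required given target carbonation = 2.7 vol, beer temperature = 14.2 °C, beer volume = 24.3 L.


residual = 14.695·(0.01821 + 0.09011·e^(−0.04·T));  sugar = (target − residual)·4.0·V
residual = 14.695·(0.01821 + 0.09011·e^(−0.04·14.2)) = 1.0179
sugar = (2.7 − 1.0179)·4.0·24.3

163.4957 g


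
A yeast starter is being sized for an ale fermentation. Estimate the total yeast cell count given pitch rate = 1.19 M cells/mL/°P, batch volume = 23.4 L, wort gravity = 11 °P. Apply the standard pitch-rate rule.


cells (billions) = rate · V_L · °P
cells = 1.19 · 23.4 · 11

306.3060 billion cells


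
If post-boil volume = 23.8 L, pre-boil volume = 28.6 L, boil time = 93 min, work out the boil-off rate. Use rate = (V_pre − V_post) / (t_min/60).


rate = (28.6 − 23.8) / (93/60)

3.0968 L/hr


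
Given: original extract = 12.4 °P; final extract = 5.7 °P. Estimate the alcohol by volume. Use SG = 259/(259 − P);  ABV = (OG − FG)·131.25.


OG = 259/(259 − 12.4) = 1.0503
FG = 259/(259 − 5.7) = 1.0225
ABV = (1.0503 − 1.0225)·131.25

3.6462 % ABV


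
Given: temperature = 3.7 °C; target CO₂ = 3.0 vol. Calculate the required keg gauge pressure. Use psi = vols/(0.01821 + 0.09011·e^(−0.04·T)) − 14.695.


psi = 3.0/(0.01821 + 0.09011·e^(−0.04·3.7)) − 14.695

16.5799 psi


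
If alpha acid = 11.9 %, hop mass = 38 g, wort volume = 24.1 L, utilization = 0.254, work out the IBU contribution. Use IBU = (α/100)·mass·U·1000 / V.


IBU = (11.9/100)·38·0.254·1000 / 24.1

47.6593 IBU


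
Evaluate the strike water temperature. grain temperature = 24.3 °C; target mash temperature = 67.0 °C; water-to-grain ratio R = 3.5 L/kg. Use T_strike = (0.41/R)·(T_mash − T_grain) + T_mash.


T_strike = (0.41/3.5)·(67.0 − 24.3) + 67.0

72.0020 °C


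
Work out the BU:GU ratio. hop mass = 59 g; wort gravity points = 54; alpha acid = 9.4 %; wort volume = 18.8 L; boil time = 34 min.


U = 1.65·0.000125^(GP/1000)·(1−e^(−0.04t))/4.15;  IBU = (α/100)·m·U·1000/V;  BU:GU = IBU/GP
U = 1.65·0.000125^(54/1000)·(1−e^(−0.04·34))/4.15 = 0.1819
IBU = (9.4/100)·59·0.1819·1000/18.8 = 53.6634
BU:GU = 53.6634/54

0.9938


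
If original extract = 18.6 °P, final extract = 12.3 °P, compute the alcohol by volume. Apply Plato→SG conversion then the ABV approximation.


SG = 259/(259 − P);  ABV = (OG − FG)·131.25
OG = 259/(259 − 18.6) = 1.0774
FG = 259/(259 − 12.3) = 1.0499
ABV = (1.0774 − 1.0499)·131.25

3.6111 % ABV


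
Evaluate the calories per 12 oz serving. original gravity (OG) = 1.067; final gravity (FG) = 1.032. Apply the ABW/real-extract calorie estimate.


ABW = (OG−FG)·131.25·0.79/FG;  °P = 259 − 259/SG (for OG→OE and FG→AE);  RE = 0.1808·OE + 0.8192·AE;  Cal = (6.9·ABW + 4·(RE−0.1))·FG·3.55
ABW = (1.067 − 1.032)·131.25·0.79/1.032 = 3.5165
OE = 259 − 259/1.067 = 16.2634 °P
AE = 259 − 259/1.032 = 8.0310 °P
RE = 0.1808·16.2634 + 0.8192·8.0310 = 9.5194 °P
Cal = (6.9·3.5165 + 4·(9.5194−0.1))·1.032·3.55

226.9298 kcal


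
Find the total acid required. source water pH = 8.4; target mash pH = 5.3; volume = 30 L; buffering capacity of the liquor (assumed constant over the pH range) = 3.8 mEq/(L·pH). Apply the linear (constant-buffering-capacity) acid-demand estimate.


acid = buffering capacity · (pH_source − pH_target) · V
acid = 3.8 · (8.4 − 5.3) · 30

353.4000 mEq


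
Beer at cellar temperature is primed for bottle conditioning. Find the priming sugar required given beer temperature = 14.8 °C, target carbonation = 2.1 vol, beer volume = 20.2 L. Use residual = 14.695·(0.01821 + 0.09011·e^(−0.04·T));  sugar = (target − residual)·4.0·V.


residual = 14.695·(0.01821 + 0.09011·e^(−0.04·14.8)) = 1.0002
sugar = (2.1 − 1.0002)·4.0·20.2

88.8678 g


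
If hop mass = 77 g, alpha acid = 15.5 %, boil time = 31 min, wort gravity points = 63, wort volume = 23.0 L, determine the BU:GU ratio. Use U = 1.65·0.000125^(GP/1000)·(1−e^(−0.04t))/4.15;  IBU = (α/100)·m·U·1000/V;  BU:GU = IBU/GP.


U = 1.65·0.000125^(63/1000)·(1−e^(−0.04·31))/4.15 = 0.1604
IBU = (15.5/100)·77·0.1604·1000/23.0 = 83.2282
BU:GU = 83.2282/63

1.3211


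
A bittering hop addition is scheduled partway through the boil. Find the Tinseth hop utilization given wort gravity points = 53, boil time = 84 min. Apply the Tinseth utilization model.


U = 1.65·0.000125^(GP/1000) · (1 − e^(−0.04·t))/4.15
bigness = 1.65·0.000125^(53/1000) = 1.0248
boil_factor = (1 − e^(−0.04·84))/4.15 = 0.2326
U = 1.0248 · 0.2326

0.2384


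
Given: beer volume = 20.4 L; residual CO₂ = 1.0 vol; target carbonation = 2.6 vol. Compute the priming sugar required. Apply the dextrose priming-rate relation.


sugar = (target − residual)·4.0·V
sugar = (2.6 − 1.0)·4.0·20.4

130.5600 g


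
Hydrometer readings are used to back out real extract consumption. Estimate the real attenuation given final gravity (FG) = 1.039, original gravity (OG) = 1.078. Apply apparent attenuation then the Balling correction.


AA = (OG−FG)/(OG−1)·100;  RA = AA·0.8192
AA = (1.078 − 1.039)/(1.078 − 1)·100 = 50.0000
RA = 50.0000·0.8192

40.9600 %


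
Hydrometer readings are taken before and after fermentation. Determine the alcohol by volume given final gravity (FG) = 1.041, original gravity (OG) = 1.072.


ABV = (OG − FG) · 131.25
ABV = (1.072 − 1.041) · 131.25

4.0688 % ABV


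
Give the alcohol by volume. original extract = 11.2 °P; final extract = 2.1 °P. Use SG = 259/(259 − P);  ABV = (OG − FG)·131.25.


OG = 259/(259 − 11.2) = 1.0452
FG = 259/(259 − 2.1) = 1.0082
ABV = (1.0452 − 1.0082)·131.25

4.8593 % ABV


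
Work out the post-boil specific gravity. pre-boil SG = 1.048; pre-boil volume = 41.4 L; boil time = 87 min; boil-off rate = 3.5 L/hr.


V_post = V_pre − rate·(t/60);  SG_post = 1 + (SG_pre−1)·V_pre/V_post
V_post = 41.4 − 3.5·(87/60) = 36.3250
SG_post = 1 + (1.048 − 1)·41.4/36.3250

1.0547


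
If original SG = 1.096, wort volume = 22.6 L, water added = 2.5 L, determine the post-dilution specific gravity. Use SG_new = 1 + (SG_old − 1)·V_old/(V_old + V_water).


pts = (1.096 − 1)·1000·22.6/(22.6 + 2.5) = 86.4382
SG_new = 1 + 86.4382/1000

1.0864


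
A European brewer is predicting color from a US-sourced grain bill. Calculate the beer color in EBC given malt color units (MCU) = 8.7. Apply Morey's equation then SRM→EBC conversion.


SRM = 1.4922·MCU^0.6859;  EBC = SRM·1.97
SRM = 1.4922·8.7^0.6859 = 6.5803
EBC = 6.5803·1.97

12.9631 EBC


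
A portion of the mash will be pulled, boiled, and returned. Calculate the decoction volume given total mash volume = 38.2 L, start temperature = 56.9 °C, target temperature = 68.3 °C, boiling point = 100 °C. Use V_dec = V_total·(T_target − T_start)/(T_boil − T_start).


V_dec = 38.2·(68.3 − 56.9)/(100 − 56.9)

10.1039 L


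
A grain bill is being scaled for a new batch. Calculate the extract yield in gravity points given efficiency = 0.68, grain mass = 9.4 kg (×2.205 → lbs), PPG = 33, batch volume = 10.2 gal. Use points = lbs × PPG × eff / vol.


lbs = 9.4 × 2.205 = 20.7270
points = 20.7270 × 33 × 0.68 / 10.2

45.5994 points


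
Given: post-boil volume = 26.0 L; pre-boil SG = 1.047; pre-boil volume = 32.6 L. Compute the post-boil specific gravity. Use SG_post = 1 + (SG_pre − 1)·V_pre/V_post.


pts_pre = (1.047 − 1)·1000 = 47.0000
pts_post = 47.0000·32.6/26.0 = 58.9308
SG_post = 1 + 58.9308/1000

1.0589


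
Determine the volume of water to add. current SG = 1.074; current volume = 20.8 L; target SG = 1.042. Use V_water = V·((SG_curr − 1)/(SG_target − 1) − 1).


V_water = 20.8·((1.074 − 1)/(1.042 − 1) − 1)

15.8476 L


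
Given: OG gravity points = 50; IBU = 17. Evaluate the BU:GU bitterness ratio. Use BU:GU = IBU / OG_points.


BU:GU = 17 / 50

0.3400


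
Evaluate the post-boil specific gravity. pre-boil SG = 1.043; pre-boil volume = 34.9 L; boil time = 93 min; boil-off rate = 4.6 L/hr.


V_post = V_pre − rate·(t/60);  SG_post = 1 + (SG_pre−1)·V_pre/V_post
V_post = 34.9 − 4.6·(93/60) = 27.7700
SG_post = 1 + (1.043 − 1)·34.9/27.7700

1.0540


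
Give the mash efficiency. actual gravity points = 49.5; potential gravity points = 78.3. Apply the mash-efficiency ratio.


efficiency = actual / potential × 100
efficiency = 49.5 / 78.3 × 100

63.2184 %


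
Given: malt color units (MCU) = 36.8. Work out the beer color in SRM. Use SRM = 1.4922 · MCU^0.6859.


SRM = 1.4922 · 36.8^0.6859

17.6947 SRM


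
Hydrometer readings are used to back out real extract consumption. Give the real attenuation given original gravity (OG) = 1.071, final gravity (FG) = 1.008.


AA = (OG−FG)/(OG−1)·100;  RA = AA·0.8192
AA = (1.071 − 1.008)/(1.071 − 1)·100 = 88.7324
RA = 88.7324·0.8192

72.6896 %


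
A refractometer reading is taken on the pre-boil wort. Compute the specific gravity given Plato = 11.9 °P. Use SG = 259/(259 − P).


SG = 259/(259 − 11.9)

1.0482


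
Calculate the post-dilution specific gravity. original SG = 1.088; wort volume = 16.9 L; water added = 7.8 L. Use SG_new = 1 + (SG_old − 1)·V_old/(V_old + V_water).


pts = (1.088 − 1)·1000·16.9/(16.9 + 7.8) = 60.2105
SG_new = 1 + 60.2105/1000

1.0602


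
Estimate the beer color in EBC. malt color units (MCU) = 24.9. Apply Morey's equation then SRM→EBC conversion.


SRM = 1.4922·MCU^0.6859;  EBC = SRM·1.97
SRM = 1.4922·24.9^0.6859 = 13.5357
EBC = 13.5357·1.97

26.6653 EBC


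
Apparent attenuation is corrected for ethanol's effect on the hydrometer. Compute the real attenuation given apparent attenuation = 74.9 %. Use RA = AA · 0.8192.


RA = 74.9 · 0.8192

61.3581 %


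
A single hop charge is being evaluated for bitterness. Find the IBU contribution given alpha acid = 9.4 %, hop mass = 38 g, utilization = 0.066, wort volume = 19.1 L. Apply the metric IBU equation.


IBU = (α/100)·mass·U·1000 / V
IBU = (9.4/100)·38·0.066·1000 / 19.1

12.3430 IBU


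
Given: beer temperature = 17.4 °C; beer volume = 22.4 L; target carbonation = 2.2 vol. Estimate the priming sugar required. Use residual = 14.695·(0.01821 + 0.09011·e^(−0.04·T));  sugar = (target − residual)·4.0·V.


residual = 14.695·(0.01821 + 0.09011·e^(−0.04·17.4)) = 0.9278
sugar = (2.2 − 0.9278)·4.0·22.4

113.9897 g


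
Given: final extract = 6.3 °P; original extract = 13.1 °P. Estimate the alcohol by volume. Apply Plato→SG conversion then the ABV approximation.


SG = 259/(259 − P);  ABV = (OG − FG)·131.25
OG = 259/(259 − 13.1) = 1.0533
FG = 259/(259 − 6.3) = 1.0249
ABV = (1.0533 − 1.0249)·131.25

3.7200 % ABV


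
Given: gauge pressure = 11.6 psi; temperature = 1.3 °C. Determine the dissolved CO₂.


vols = (P + 14.695)·(0.01821 + 0.09011·e^(−0.04·T))
vols = (11.6 + 14.695)·(0.01821 + 0.09011·e^(−0.04·1.3))

2.7282 volumes


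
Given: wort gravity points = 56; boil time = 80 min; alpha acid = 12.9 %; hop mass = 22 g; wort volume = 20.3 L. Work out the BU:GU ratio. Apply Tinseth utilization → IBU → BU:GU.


U = 1.65·0.000125^(GP/1000)·(1−e^(−0.04t))/4.15;  IBU = (α/100)·m·U·1000/V;  BU:GU = IBU/GP
U = 1.65·0.000125^(56/1000)·(1−e^(−0.04·80))/4.15 = 0.2306
IBU = (12.9/100)·22·0.2306·1000/20.3 = 32.2334
BU:GU = 32.2334/56

0.5756


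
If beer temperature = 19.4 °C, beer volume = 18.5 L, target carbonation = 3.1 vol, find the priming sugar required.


residual = 14.695·(0.01821 + 0.09011·e^(−0.04·T));  sugar = (target − residual)·4.0·V
residual = 14.695·(0.01821 + 0.09011·e^(−0.04·19.4)) = 0.8770
sugar = (3.1 − 0.8770)·4.0·18.5

164.4994 g


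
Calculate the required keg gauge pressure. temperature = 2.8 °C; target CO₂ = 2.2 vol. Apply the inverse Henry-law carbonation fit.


psi = vols/(0.01821 + 0.09011·e^(−0.04·T)) − 14.695
psi = 2.2/(0.01821 + 0.09011·e^(−0.04·2.8)) − 14.695

7.5784 psi


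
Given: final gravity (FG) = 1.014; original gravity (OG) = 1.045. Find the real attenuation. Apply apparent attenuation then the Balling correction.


AA = (OG−FG)/(OG−1)·100;  RA = AA·0.8192
AA = (1.045 − 1.014)/(1.045 − 1)·100 = 68.8889
RA = 68.8889·0.8192

56.4338 %


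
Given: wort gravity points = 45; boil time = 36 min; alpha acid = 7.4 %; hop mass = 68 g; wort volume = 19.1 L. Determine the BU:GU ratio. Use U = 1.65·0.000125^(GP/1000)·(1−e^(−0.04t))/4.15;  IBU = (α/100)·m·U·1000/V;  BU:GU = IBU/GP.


U = 1.65·0.000125^(45/1000)·(1−e^(−0.04·36))/4.15 = 0.2025
IBU = (7.4/100)·68·0.2025·1000/19.1 = 53.3421
BU:GU = 53.3421/45

1.1854


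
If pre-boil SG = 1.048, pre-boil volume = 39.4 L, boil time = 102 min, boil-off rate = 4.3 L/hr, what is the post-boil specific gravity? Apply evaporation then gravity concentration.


V_post = V_pre − rate·(t/60);  SG_post = 1 + (SG_pre−1)·V_pre/V_post
V_post = 39.4 − 4.3·(102/60) = 32.0900
SG_post = 1 + (1.048 − 1)·39.4/32.0900

1.0589


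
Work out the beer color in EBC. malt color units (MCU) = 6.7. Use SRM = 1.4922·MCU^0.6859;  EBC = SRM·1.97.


SRM = 1.4922·6.7^0.6859 = 5.5009
EBC = 5.5009·1.97

10.8367 EBC


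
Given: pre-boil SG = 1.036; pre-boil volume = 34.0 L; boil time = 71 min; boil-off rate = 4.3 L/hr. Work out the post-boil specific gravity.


V_post = V_pre − rate·(t/60);  SG_post = 1 + (SG_pre−1)·V_pre/V_post
V_post = 34.0 − 4.3·(71/60) = 28.9117
SG_post = 1 + (1.036 − 1)·34.0/28.9117

1.0423


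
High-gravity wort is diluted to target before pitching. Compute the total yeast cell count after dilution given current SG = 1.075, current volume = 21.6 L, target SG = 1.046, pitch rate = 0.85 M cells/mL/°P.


V_w = V·((SG_c−1)/(SG_t−1)−1);  °P = 259 − 259/SG_t;  cells = rate·(V+V_w)·°P
V_w = 21.6·((1.075−1)/(1.046−1)−1) = 13.6174
V_final = 21.6 + 13.6174 = 35.2174
°P = 259 − 259/1.046 = 11.3901
cells = 0.85·35.2174·11.3901

340.9589 billion cells


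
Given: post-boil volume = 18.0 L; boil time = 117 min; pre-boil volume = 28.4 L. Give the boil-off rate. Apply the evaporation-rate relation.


rate = (V_pre − V_post) / (t_min/60)
rate = (28.4 − 18.0) / (117/60)

5.3333 L/hr


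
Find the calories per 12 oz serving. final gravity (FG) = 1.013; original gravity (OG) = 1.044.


ABW = (OG−FG)·131.25·0.79/FG;  °P = 259 − 259/SG (for OG→OE and FG→AE);  RE = 0.1808·OE + 0.8192·AE;  Cal = (6.9·ABW + 4·(RE−0.1))·FG·3.55
ABW = (1.044 − 1.013)·131.25·0.79/1.013 = 3.1731
OE = 259 − 259/1.044 = 10.9157 °P
AE = 259 − 259/1.013 = 3.3238 °P
RE = 0.1808·10.9157 + 0.8192·3.3238 = 4.6964 °P
Cal = (6.9·3.1731 + 4·(4.6964−0.1))·1.013·3.55

144.8521 kcal


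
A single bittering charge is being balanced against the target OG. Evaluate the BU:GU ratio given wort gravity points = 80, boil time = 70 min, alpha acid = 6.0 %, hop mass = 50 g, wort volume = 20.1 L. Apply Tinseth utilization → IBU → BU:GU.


U = 1.65·0.000125^(GP/1000)·(1−e^(−0.04t))/4.15;  IBU = (α/100)·m·U·1000/V;  BU:GU = IBU/GP
U = 1.65·0.000125^(80/1000)·(1−e^(−0.04·70))/4.15 = 0.1819
IBU = (6.0/100)·50·0.1819·1000/20.1 = 27.1561
BU:GU = 27.1561/80

0.3395


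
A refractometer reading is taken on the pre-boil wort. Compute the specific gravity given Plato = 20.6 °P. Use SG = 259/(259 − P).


SG = 259/(259 − 20.6)

1.0864


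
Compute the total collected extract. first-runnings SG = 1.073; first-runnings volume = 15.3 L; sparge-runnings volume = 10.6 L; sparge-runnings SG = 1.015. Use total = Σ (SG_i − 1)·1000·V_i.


first = (1.073 − 1)·1000·15.3 = 1116.9000
sparge = (1.015 − 1)·1000·10.6 = 159.0000
total = 1116.9000 + 159.0000

1275.9000 gravity·L


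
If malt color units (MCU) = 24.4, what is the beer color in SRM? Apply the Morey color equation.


SRM = 1.4922 · MCU^0.6859
SRM = 1.4922 · 24.4^0.6859

13.3487 SRM


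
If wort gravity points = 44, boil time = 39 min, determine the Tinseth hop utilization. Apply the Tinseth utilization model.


U = 1.65·0.000125^(GP/1000) · (1 − e^(−0.04·t))/4.15
bigness = 1.65·0.000125^(44/1000) = 1.1111
boil_factor = (1 − e^(−0.04·39))/4.15 = 0.1903
U = 1.1111 · 0.1903

0.2115


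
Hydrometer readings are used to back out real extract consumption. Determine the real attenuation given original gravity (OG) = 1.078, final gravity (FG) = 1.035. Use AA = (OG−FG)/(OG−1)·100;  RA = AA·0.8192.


AA = (1.078 − 1.035)/(1.078 − 1)·100 = 55.1282
RA = 55.1282·0.8192

45.1610 %


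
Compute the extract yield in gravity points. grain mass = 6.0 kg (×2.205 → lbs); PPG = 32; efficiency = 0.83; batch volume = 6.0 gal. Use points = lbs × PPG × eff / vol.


lbs = 6.0 × 2.205 = 13.2300
points = 13.2300 × 32 × 0.83 / 6.0

58.5648 points


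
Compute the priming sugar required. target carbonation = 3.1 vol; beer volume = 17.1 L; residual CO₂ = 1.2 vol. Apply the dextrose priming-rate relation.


sugar = (target − residual)·4.0·V
sugar = (3.1 − 1.2)·4.0·17.1

129.9600 g


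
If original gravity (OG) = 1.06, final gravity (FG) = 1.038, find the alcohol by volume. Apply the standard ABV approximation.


ABV = (OG − FG) · 131.25
ABV = (1.06 − 1.038) · 131.25

2.8875 % ABV


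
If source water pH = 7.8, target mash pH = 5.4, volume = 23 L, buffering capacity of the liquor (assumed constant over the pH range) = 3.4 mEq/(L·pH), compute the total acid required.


acid = buffering capacity · (pH_source − pH_target) · V
acid = 3.4 · (7.8 − 5.4) · 23

187.6800 mEq
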